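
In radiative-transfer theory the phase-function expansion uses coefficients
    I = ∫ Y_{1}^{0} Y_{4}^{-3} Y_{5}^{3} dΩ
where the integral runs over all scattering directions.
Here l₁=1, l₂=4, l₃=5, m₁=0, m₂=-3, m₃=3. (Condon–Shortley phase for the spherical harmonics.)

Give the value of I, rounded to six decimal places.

Checks pass: Σm=0; 10 even; l₃=5∈[3,5].
(2·1+1)(2·4+1)(2·5+1) = 297
Δ: 0! 2! 8! / 11! → 1/495
sum: t=0:+1/576 = 1/576
3j²(1 4 5; 0 0 0) = Δ·Π!·Σ² = 5/99  (sign -1)
sum: t=0:+1/5040 = 1/5040
3j²(1 4 5; 0 -3 3) = Δ·Π!·Σ² = 16/495  (sign +1)
combine: 4πI² = 297·5/99·16/495 = 16/33
take √, sign -1: I = -0.19642560

-0.196426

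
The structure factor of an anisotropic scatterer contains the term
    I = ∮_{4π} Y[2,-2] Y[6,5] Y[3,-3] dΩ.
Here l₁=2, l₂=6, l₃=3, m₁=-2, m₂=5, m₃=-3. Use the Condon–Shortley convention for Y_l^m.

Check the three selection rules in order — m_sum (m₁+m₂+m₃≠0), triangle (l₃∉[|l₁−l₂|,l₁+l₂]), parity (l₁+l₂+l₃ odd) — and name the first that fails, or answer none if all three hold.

triangle

azimuthal sum: -2 + 5 − 3 = 0  ✓
4 ≤ 3 ≤ 8 (triangle on l)  ✗
L = 2 + 6 + 3 = 11 (odd)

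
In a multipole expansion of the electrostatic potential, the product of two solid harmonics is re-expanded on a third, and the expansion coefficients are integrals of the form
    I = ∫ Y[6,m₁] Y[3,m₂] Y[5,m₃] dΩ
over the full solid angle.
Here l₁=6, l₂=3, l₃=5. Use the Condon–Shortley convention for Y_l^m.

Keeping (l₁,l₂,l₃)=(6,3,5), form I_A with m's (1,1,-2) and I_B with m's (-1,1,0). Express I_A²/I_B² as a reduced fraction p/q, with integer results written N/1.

15/14

Shared (l₁,l₂,l₃)=(6,3,5): N and (l;000)² cancel in I_A²/I_B².
A: Δ = 4!·8!·2!/15! = 1/675675; Racah Σ t=2..4: t=2:+1/5760 t=3:−1/8640 t=4:+1/241920 = 1/16128; ⇒ 3j(6 3 5; 1 1 -2)² = 5/1001, sgn -1
B: Δ = 4!·8!·2!/15! = 1/675675; Racah Σ t=2..4: t=2:+1/5760 t=3:−1/3456 t=4:+1/34560 = -1/11520; ⇒ 3j(6 3 5; -1 1 0)² = 2/429, sgn +1
I_A²/I_B² = (5/1001)/(2/429) = 15/14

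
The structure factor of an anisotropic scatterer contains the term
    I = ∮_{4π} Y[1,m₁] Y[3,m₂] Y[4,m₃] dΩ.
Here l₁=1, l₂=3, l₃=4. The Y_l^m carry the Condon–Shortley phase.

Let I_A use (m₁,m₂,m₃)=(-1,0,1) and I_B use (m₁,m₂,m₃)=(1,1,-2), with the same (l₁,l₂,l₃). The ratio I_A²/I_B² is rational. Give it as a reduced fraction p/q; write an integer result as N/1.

2/3

Shared (l₁,l₂,l₃)=(1,3,4): N and (l;000)² cancel in I_A²/I_B².
A: Δ = 0!·2!·6!/9! = 1/252; Racah Σ t=0..0: t=0:+1/72 = 1/72; ⇒ 3j(1 3 4; -1 0 1)² = 5/126, sgn -1
B: Δ = 0!·2!·6!/9! = 1/252; Racah Σ t=0..0: t=0:+1/96 = 1/96; ⇒ 3j(1 3 4; 1 1 -2)² = 5/84, sgn +1
I_A²/I_B² = (5/126)/(5/84) = 2/3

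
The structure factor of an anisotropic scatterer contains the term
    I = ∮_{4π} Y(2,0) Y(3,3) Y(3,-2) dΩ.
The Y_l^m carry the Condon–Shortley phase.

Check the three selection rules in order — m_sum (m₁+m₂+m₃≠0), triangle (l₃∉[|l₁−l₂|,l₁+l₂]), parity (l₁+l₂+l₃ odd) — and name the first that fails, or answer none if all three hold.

Σmᵢ = 1  ✗
l₃∈[|l₁−l₂|,l₁+l₂]=[1,5], have l₃=3
Σlᵢ = 8 ⇒ even

m_sum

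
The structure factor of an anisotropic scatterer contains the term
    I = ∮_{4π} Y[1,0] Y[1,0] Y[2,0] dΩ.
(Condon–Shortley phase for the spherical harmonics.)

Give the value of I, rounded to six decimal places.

m-sum 0 ✓  L=4 even ✓  0≤2≤2 ✓
Π(2lᵢ+1) = 3×3×5 = 45
triangle coeff Δ(1,1,2) = 1/30
Σ_t [0,0]: t=0:+1/1 = 1/1
(3j)²=2/15 [(1 1 2; 0 0 0)], sign=+1
(m-triple is (0,0,0) — same symbol as above.)
⇒ 4πI² = 4/5
I = (+1)√(4/5/(4π)) = 0.25231325

0.252313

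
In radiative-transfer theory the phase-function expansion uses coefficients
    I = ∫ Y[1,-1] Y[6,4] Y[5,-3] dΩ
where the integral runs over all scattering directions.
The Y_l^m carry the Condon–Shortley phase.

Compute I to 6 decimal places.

Checks pass: Σm=0; 12 even; l₃=5∈[5,7].
(2·1+1)(2·6+1)(2·5+1) = 429
Δ: 2! 0! 10! / 13! → 1/858
sum: t=1:−1/14400 = -1/14400
3j²(1 6 5; 0 0 0) = Δ·Π!·Σ² = 6/143  (sign +1)
sum: t=2:+1/161280 = 1/161280
3j²(1 6 5; -1 4 -3) = Δ·Π!·Σ² = 15/286  (sign +1)
combine: 4πI² = 429·6/143·15/286 = 135/143
take √, sign +1: I = 0.27409047

0.274090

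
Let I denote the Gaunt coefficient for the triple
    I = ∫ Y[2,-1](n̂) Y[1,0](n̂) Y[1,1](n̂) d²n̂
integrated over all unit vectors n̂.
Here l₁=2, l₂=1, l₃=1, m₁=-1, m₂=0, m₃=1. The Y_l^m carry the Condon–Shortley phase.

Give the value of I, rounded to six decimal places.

Checks pass: Σm=0; 4 even; l₃=1∈[1,3].
(2·2+1)(2·1+1)(2·1+1) = 45
Δ: 2! 2! 0! / 5! → 1/30
sum: t=1:−1/1 = -1/1
3j²(2 1 1; 0 0 0) = Δ·Π!·Σ² = 2/15  (sign +1)
sum: t=1:−1/2 = -1/2
3j²(2 1 1; -1 0 1) = Δ·Π!·Σ² = 1/10  (sign -1)
combine: 4πI² = 45·2/15·1/10 = 3/5
take √, sign -1: I = -0.21850969

-0.218510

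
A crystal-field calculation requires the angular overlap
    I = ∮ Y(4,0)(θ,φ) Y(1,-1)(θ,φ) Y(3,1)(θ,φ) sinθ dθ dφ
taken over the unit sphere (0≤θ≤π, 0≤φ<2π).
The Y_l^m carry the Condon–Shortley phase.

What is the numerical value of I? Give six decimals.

0.150786

Checks pass: Σm=0; 8 even; l₃=3∈[3,5].
(2·4+1)(2·1+1)(2·3+1) = 189
Δ: 2! 6! 0! / 9! → 1/252
sum: t=1:−1/36 = -1/36
3j²(4 1 3; 0 0 0) = Δ·Π!·Σ² = 4/63  (sign +1)
sum: t=0:+1/96 = 1/96
3j²(4 1 3; 0 -1 1) = Δ·Π!·Σ² = 1/42  (sign +1)
combine: 4πI² = 189·4/63·1/42 = 2/7
take √, sign +1: I = 0.15078601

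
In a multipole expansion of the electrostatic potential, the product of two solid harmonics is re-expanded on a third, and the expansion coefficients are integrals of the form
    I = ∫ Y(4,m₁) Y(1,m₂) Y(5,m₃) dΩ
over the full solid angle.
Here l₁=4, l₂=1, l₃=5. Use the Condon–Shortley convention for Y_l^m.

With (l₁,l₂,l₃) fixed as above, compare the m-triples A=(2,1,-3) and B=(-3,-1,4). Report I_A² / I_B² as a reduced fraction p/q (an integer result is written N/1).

Shared (l₁,l₂,l₃)=(4,1,5): N and (l;000)² cancel in I_A²/I_B².
A: Δ = 0!·8!·2!/11! = 1/495; Racah Σ t=0..0: t=0:+1/2880 = 1/2880; ⇒ 3j(4 1 5; 2 1 -3)² = 28/495, sgn +1
B: Δ = 0!·8!·2!/11! = 1/495; Racah Σ t=0..0: t=0:+1/10080 = 1/10080; ⇒ 3j(4 1 5; -3 -1 4)² = 4/55, sgn -1
I_A²/I_B² = (28/495)/(4/55) = 7/9

7/9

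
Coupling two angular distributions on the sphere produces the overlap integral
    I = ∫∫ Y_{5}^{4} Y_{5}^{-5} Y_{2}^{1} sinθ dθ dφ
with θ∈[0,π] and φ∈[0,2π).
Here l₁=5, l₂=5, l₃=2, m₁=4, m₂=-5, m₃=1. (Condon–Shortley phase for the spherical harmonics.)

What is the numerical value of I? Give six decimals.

-0.187924

m-sum 0 ✓  L=12 even ✓  0≤2≤10 ✓
Π(2lᵢ+1) = 11×11×5 = 605
triangle coeff Δ(5,5,2) = 1/38610
Σ_t [3,5]: t=3:−1/2880 t=4:+1/576 t=5:−1/2880 = 1/960
(3j)²=10/429 [(5 5 2; 0 0 0)], sign=+1
Σ_t [0,0]: t=0:+1/80640 = 1/80640
(3j)²=9/286 [(5 5 2; 4 -5 1)], sign=-1
⇒ 4πI² = 75/169
I = (-1)√(75/169/(4π)) = -0.18792404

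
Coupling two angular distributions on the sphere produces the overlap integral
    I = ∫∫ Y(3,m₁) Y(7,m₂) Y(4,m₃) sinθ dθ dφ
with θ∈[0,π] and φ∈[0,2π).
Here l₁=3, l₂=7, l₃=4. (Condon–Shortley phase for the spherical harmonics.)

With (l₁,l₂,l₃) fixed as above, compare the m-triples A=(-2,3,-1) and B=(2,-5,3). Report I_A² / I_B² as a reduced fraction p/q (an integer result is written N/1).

l's match ⇒ only the (l;m) 3-j factors differ between A and B.
A: triangle coeff Δ(3,7,4) = 1/45045; Σ_t [5,5]: t=5:−1/86400 = -1/86400; (3j)²=16/715 [(3 7 4; -2 3 -1)], sign=+1
B: triangle coeff Δ(3,7,4) = 1/45045; Σ_t [1,1]: t=1:−1/604800 = -1/604800; (3j)²=16/455 [(3 7 4; 2 -5 3)], sign=+1
I_A²/I_B² = (16/715)/(16/455) = 7/11

7/11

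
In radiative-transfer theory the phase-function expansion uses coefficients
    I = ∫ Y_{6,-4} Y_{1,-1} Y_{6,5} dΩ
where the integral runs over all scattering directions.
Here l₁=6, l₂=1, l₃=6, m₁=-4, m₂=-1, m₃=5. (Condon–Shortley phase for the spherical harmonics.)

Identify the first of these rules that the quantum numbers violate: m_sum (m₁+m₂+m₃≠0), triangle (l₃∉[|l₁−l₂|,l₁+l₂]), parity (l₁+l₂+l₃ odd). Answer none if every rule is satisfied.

parity

Σmᵢ = 0  ✓
l₃∈[|l₁−l₂|,l₁+l₂]=[5,7], have l₃=6  ✓
Σlᵢ = 13 ⇒ odd  ✗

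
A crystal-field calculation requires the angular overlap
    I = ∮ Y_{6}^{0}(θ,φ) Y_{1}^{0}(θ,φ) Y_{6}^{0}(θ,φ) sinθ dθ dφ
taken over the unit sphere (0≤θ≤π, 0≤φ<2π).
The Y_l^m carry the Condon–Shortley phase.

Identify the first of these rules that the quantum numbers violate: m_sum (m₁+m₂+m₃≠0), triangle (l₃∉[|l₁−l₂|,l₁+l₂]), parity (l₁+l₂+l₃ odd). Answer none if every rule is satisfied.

m₁+m₂+m₃ = 0 + 0 + 0 = 0  ✓
triangle: |6−1|=5 ≤ l₃=6 ≤ 6+1=7  ✓
parity: l₁+l₂+l₃ = 13 is odd  ✗

parity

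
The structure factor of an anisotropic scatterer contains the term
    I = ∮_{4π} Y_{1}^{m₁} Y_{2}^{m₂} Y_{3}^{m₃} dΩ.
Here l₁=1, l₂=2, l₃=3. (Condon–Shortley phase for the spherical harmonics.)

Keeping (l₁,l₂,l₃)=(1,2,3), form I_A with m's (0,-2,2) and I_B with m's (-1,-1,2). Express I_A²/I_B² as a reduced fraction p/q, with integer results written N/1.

Same 1,2,3: normalisation and zero-m 3j drop out of the ratio.
A: Δ: 0! 2! 4! / 7! → 1/105; sum: t=0:+1/24 = 1/24; 3j²(1 2 3; 0 -2 2) = Δ·Π!·Σ² = 1/21  (sign -1)
B: Δ: 0! 2! 4! / 7! → 1/105; sum: t=0:+1/12 = 1/12; 3j²(1 2 3; -1 -1 2) = Δ·Π!·Σ² = 2/21  (sign -1)
I_A²/I_B² = (1/21)/(2/21) = 1/2

1/2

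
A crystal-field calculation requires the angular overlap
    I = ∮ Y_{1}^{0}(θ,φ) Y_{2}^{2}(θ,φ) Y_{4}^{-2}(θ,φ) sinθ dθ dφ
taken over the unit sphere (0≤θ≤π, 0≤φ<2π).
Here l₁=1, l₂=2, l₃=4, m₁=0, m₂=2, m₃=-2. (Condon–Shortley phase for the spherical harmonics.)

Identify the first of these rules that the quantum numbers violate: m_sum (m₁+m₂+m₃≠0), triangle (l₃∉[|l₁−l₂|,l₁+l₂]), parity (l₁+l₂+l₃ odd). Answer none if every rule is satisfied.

Σmᵢ = 0  ✓
l₃∈[|l₁−l₂|,l₁+l₂]=[1,3], have l₃=4  ✗
Σlᵢ = 7 ⇒ odd

triangle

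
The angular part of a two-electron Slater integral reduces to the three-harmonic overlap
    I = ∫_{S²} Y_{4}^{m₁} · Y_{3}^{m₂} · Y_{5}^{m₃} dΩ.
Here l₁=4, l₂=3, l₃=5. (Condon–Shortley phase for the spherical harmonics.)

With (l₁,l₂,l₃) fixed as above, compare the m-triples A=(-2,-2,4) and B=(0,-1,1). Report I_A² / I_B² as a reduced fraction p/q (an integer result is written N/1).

Shared (l₁,l₂,l₃)=(4,3,5): N and (l;000)² cancel in I_A²/I_B².
A: Δ = 2!·6!·4!/13! = 1/180180; Racah Σ t=0..1: t=0:+1/8640 t=1:−1/2880 = -1/4320; ⇒ 3j(4 3 5; -2 -2 4)² = 8/429, sgn +1
B: Δ = 2!·6!·4!/13! = 1/180180; Racah Σ t=0..2: t=0:+1/384 t=1:−1/216 t=2:+1/2304 = -11/6912; ⇒ 3j(4 3 5; 0 -1 1)² = 11/1638, sgn -1
I_A²/I_B² = (8/429)/(11/1638) = 336/121

336/121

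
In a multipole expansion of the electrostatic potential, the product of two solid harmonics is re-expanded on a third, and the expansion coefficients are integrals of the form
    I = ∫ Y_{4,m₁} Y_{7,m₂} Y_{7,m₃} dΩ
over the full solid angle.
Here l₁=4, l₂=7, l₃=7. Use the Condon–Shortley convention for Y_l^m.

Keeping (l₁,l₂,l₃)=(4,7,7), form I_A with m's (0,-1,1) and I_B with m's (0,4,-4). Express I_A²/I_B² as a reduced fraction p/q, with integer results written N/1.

Shared (l₁,l₂,l₃)=(4,7,7): N and (l;000)² cancel in I_A²/I_B².
A: Δ = 4!·4!·10!/19! = 1/58198140; Racah Σ t=0..4: t=0:+1/9953280 t=1:−1/518400 t=2:+1/276480 t=3:−1/1088640 t=4:+1/46448640 = 23/25804800; ⇒ 3j(4 7 7; 0 -1 1)² = 42849/6466460, sgn +1
B: Δ = 4!·4!·10!/19! = 1/58198140; Racah Σ t=1..4: t=1:−1/130636800 t=2:+1/5806080 t=3:−1/2903040 t=4:+1/17418240 = -1/8164800; ⇒ 3j(4 7 7; 0 4 -4)² = 11264/1322685, sgn +1
I_A²/I_B² = (42849/6466460)/(11264/1322685) = 385641/495616

385641/495616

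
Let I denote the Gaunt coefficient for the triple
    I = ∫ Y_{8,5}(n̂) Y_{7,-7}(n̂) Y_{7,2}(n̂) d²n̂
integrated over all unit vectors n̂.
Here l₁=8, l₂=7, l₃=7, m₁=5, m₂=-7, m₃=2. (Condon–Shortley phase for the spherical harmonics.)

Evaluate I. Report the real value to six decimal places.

0.164391

m-sum 0 ✓  L=22 even ✓  1≤7≤15 ✓
Π(2lᵢ+1) = 17×15×15 = 3825
triangle coeff Δ(8,7,7) = 1/22086194130
Σ_t [1,7]: t=1:−1/18289152000 t=2:+1/248832000 t=3:−1/24883200 t=4:+1/11943936 t=5:−1/24883200 t=6:+1/248832000 t=7:−1/18289152000 = 11/975421440
(3j)²=1750/289731 [(8 7 7; 0 0 0)], sign=-1
Σ_t [0,0]: t=0:+1/20901888000 = 1/20901888000
(3j)²=546/37145 [(8 7 7; 5 -7 2)], sign=-1
⇒ 4πI² = 1102500/3246473
I = (+1)√(1102500/3246473/(4π)) = 0.16439116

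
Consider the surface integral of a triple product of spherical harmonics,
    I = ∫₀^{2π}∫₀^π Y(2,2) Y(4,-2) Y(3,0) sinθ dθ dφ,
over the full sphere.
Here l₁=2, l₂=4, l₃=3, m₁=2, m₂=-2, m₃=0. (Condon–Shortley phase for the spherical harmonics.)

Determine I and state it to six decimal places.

0.000000

l₁+l₂+l₃=9 is odd: 3j(l;000)=0 ⇒ I=0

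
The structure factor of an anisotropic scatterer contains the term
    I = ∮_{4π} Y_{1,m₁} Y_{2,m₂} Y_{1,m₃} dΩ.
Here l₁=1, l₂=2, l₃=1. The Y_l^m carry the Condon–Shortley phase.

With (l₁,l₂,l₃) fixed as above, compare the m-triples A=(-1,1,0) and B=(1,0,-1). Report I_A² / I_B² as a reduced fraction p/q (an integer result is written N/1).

Same 1,2,1: normalisation and zero-m 3j drop out of the ratio.
A: Δ: 2! 0! 2! / 5! → 1/30; sum: t=2:+1/2 = 1/2; 3j²(1 2 1; -1 1 0) = Δ·Π!·Σ² = 1/10  (sign -1)
B: Δ: 2! 0! 2! / 5! → 1/30; sum: t=0:+1/4 = 1/4; 3j²(1 2 1; 1 0 -1) = Δ·Π!·Σ² = 1/30  (sign +1)
I_A²/I_B² = (1/10)/(1/30) = 3/1

3/1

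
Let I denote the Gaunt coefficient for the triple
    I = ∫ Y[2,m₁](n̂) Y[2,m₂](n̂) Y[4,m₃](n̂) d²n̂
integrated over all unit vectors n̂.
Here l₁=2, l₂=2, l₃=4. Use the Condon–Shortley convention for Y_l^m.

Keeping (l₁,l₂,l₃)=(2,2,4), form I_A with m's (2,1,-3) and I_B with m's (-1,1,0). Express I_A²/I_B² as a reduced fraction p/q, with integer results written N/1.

35/16

l's match ⇒ only the (l;m) 3-j factors differ between A and B.
A: triangle coeff Δ(2,2,4) = 1/630; Σ_t [0,0]: t=0:+1/144 = 1/144; (3j)²=1/18 [(2 2 4; 2 1 -3)], sign=-1
B: triangle coeff Δ(2,2,4) = 1/630; Σ_t [0,0]: t=0:+1/36 = 1/36; (3j)²=8/315 [(2 2 4; -1 1 0)], sign=+1
I_A²/I_B² = (1/18)/(8/315) = 35/16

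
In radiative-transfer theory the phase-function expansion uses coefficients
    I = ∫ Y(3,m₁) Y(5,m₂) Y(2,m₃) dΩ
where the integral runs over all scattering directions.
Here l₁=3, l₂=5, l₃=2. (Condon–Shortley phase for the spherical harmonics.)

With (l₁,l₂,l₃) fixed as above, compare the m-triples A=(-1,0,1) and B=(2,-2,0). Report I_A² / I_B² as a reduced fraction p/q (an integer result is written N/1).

Same 3,5,2: normalisation and zero-m 3j drop out of the ratio.
A: Δ: 6! 0! 4! / 11! → 1/2310; sum: t=4:+1/288 = 1/288; 3j²(3 5 2; -1 0 1) = Δ·Π!·Σ² = 5/231  (sign -1)
B: Δ: 6! 0! 4! / 11! → 1/2310; sum: t=1:−1/480 = -1/480; 3j²(3 5 2; 2 -2 0) = Δ·Π!·Σ² = 3/110  (sign -1)
I_A²/I_B² = (5/231)/(3/110) = 50/63

50/63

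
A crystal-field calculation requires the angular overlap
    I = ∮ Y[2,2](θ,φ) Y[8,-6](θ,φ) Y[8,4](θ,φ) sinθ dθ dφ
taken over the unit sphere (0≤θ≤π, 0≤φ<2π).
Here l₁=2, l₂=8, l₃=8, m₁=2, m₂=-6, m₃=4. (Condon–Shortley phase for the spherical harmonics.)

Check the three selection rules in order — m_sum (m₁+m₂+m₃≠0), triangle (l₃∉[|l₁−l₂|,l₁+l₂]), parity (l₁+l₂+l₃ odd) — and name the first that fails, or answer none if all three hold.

azimuthal sum: 2 − 6 + 4 = 0  ✓
6 ≤ 8 ≤ 10 (triangle on l)  ✓
L = 2 + 8 + 8 = 18 (even)  ✓

none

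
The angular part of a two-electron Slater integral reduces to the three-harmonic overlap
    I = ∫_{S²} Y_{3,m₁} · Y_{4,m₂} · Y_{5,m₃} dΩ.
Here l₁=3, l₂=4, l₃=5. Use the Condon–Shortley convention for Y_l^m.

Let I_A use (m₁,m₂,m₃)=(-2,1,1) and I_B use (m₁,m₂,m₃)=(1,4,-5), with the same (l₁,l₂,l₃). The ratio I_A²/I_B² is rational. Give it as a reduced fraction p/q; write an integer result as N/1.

625/1176

l's match ⇒ only the (l;m) 3-j factors differ between A and B.
A: triangle coeff Δ(3,4,5) = 1/180180; Σ_t [1,2]: t=1:−1/1152 t=2:+1/432 = 5/3456; (3j)²=625/36036 [(3 4 5; -2 1 1)], sign=+1
B: triangle coeff Δ(3,4,5) = 1/180180; Σ_t [2,2]: t=2:+1/34560 = 1/34560; (3j)²=14/429 [(3 4 5; 1 4 -5)], sign=+1
I_A²/I_B² = (625/36036)/(14/429) = 625/1176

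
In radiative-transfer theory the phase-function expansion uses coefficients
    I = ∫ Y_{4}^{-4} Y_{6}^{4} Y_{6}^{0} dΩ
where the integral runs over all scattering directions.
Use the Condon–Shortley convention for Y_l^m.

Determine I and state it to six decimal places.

m-sum 0 ✓  L=16 even ✓  2≤6≤10 ✓
Π(2lᵢ+1) = 9×13×13 = 1521
triangle coeff Δ(4,6,6) = 1/15315300
Σ_t [0,4]: t=0:+1/829440 t=1:−1/25920 t=2:+1/9216 t=3:−1/25920 t=4:+1/829440 = 7/207360
(3j)²=28/2431 [(4 6 6; 0 0 0)], sign=+1
Σ_t [4,4]: t=4:+1/829440 = 1/829440
(3j)²=35/2431 [(4 6 6; -4 4 0)], sign=+1
⇒ 4πI² = 8820/34969
I = (+1)√(8820/34969/(4π)) = 0.14167322

0.141673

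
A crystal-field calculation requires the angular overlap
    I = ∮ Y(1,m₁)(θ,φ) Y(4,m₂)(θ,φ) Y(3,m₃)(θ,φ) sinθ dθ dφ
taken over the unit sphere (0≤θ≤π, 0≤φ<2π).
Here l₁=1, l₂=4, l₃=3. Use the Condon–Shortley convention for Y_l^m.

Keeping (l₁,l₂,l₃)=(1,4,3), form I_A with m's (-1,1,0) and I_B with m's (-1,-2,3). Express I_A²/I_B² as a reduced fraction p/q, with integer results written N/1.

10/1

Shared (l₁,l₂,l₃)=(1,4,3): N and (l;000)² cancel in I_A²/I_B².
A: Δ = 2!·0!·6!/9! = 1/252; Racah Σ t=2..2: t=2:+1/72 = 1/72; ⇒ 3j(1 4 3; -1 1 0)² = 5/126, sgn -1
B: Δ = 2!·0!·6!/9! = 1/252; Racah Σ t=2..2: t=2:+1/1440 = 1/1440; ⇒ 3j(1 4 3; -1 -2 3)² = 1/252, sgn +1
I_A²/I_B² = (5/126)/(1/252) = 10/1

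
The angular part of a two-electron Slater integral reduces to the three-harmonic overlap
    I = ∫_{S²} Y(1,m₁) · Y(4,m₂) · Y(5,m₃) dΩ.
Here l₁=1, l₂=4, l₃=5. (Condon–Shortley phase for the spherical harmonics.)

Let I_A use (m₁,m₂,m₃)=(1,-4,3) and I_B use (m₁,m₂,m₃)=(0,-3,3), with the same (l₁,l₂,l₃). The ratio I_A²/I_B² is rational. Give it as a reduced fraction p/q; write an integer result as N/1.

l's match ⇒ only the (l;m) 3-j factors differ between A and B.
A: triangle coeff Δ(1,4,5) = 1/495; Σ_t [0,0]: t=0:+1/80640 = 1/80640; (3j)²=1/495 [(1 4 5; 1 -4 3)], sign=+1
B: triangle coeff Δ(1,4,5) = 1/495; Σ_t [0,0]: t=0:+1/5040 = 1/5040; (3j)²=16/495 [(1 4 5; 0 -3 3)], sign=+1
I_A²/I_B² = (1/495)/(16/495) = 1/16

1/16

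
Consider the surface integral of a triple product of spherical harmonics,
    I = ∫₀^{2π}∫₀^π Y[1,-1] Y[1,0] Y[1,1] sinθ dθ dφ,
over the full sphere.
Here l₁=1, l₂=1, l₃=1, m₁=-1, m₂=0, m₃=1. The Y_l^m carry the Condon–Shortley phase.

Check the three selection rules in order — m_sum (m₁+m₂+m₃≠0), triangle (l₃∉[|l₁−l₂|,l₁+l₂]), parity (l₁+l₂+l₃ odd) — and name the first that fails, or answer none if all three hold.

m₁+m₂+m₃ = -1 + 0 + 1 = 0  ✓
triangle: |1−1|=0 ≤ l₃=1 ≤ 1+1=2  ✓
parity: l₁+l₂+l₃ = 3 is odd  ✗

parity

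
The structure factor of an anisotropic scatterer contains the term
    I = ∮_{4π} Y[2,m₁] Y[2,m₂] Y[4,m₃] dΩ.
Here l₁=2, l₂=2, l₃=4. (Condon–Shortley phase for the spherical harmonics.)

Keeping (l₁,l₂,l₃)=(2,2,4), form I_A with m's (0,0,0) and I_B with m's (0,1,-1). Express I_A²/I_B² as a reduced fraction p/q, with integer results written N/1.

6/5

Shared (l₁,l₂,l₃)=(2,2,4): N and (l;000)² cancel in I_A²/I_B².
A: Δ = 0!·4!·4!/9! = 1/630; Racah Σ t=0..0: t=0:+1/16 = 1/16; ⇒ 3j(2 2 4; 0 0 0)² = 2/35, sgn +1
B: Δ = 0!·4!·4!/9! = 1/630; Racah Σ t=0..0: t=0:+1/24 = 1/24; ⇒ 3j(2 2 4; 0 1 -1)² = 1/21, sgn -1
I_A²/I_B² = (2/35)/(1/21) = 6/5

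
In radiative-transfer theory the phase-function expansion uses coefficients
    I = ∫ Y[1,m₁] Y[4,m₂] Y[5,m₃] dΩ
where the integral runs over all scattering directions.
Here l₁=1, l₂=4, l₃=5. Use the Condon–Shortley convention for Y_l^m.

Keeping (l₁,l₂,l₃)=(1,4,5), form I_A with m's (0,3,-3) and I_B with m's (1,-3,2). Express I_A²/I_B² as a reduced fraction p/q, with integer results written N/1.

16/3

l's match ⇒ only the (l;m) 3-j factors differ between A and B.
A: triangle coeff Δ(1,4,5) = 1/495; Σ_t [0,0]: t=0:+1/5040 = 1/5040; (3j)²=16/495 [(1 4 5; 0 3 -3)], sign=+1
B: triangle coeff Δ(1,4,5) = 1/495; Σ_t [0,0]: t=0:+1/10080 = 1/10080; (3j)²=1/165 [(1 4 5; 1 -3 2)], sign=-1
I_A²/I_B² = (16/495)/(1/165) = 16/3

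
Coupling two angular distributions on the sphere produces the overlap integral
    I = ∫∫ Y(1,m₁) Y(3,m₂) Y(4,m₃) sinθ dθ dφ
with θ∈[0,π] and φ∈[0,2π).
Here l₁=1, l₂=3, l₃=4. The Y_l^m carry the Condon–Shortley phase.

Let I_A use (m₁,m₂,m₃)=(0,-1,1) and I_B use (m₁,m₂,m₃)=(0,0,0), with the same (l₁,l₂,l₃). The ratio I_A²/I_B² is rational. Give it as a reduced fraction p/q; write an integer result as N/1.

15/16

Shared (l₁,l₂,l₃)=(1,3,4): N and (l;000)² cancel in I_A²/I_B².
A: Δ = 0!·2!·6!/9! = 1/252; Racah Σ t=0..0: t=0:+1/48 = 1/48; ⇒ 3j(1 3 4; 0 -1 1)² = 5/84, sgn -1
B: Δ = 0!·2!·6!/9! = 1/252; Racah Σ t=0..0: t=0:+1/36 = 1/36; ⇒ 3j(1 3 4; 0 0 0)² = 4/63, sgn +1
I_A²/I_B² = (5/84)/(4/63) = 15/16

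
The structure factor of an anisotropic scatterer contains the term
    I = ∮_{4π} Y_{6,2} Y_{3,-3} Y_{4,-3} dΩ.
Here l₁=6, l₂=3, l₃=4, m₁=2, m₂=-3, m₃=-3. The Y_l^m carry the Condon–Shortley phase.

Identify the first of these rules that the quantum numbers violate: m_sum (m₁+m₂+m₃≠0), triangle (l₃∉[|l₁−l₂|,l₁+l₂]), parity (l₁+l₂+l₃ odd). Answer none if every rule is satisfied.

azimuthal sum: 2 − 3 − 3 = -4  ✗
3 ≤ 4 ≤ 9 (triangle on l)
L = 6 + 3 + 4 = 13 (odd)

m_sum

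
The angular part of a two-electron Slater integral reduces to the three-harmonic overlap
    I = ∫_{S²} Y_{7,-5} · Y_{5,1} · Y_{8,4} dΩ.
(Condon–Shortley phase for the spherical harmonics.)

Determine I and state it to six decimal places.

m-sum 0 ✓  L=20 even ✓  2≤8≤12 ✓
Π(2lᵢ+1) = 15×11×17 = 2805
triangle coeff Δ(7,5,8) = 1/814773960
Σ_t [0,4]: t=0:+1/87091200 t=1:−1/4976640 t=2:+1/2073600 t=3:−1/4976640 t=4:+1/87091200 = 1/9676800
(3j)²=360/46189 [(7 5 8; 0 0 0)], sign=+1
Σ_t [2,4]: t=2:+1/696729600 t=3:−1/78382080 t=4:+1/92897280 = -1/1791590400
(3j)²=11/151164 [(7 5 8; -5 1 4)], sign=-1
⇒ 4πI² = 1650/1037153
I = (-1)√(1650/1037153/(4π)) = -0.01125163

-0.011252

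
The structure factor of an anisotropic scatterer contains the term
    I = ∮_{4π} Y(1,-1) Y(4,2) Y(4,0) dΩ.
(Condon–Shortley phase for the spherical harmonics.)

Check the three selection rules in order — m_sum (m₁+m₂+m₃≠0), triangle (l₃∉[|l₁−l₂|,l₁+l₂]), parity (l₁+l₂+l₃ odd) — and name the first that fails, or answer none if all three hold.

azimuthal sum: -1 + 2 + 0 = 1  ✗
3 ≤ 4 ≤ 5 (triangle on l)
L = 1 + 4 + 4 = 9 (odd)

m_sum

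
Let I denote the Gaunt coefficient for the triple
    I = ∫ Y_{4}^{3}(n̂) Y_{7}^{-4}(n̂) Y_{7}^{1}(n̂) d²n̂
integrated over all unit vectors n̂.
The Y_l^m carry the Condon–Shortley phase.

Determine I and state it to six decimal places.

Checks pass: Σm=0; 18 even; l₃=7∈[3,11].
(2·4+1)(2·7+1)(2·7+1) = 2025
Δ: 4! 4! 10! / 19! → 1/58198140
sum: t=0:+1/17418240 t=1:−1/622080 t=2:+1/230400 t=3:−1/622080 t=4:+1/17418240 = 1/806400
3j²(4 7 7; 0 0 0) = Δ·Π!·Σ² = 2268/230945  (sign -1)
sum: t=0:+1/4354560 t=1:−1/11612160 = 1/6967296
3j²(4 7 7; 3 -4 1) = Δ·Π!·Σ² = 625/50388  (sign +1)
combine: 4πI² = 2025·2268/230945·625/50388 = 47840625/193947611
take √, sign -1: I = -0.14010424

-0.140104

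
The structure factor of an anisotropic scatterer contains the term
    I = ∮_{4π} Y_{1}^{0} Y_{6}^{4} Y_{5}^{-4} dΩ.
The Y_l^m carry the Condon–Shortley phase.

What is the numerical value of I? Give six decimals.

m-sum 0 ✓  L=12 even ✓  5≤5≤7 ✓
Π(2lᵢ+1) = 3×13×11 = 429
triangle coeff Δ(1,6,5) = 1/858
Σ_t [1,1]: t=1:−1/14400 = -1/14400
(3j)²=6/143 [(1 6 5; 0 0 0)], sign=+1
Σ_t [1,1]: t=1:−1/362880 = -1/362880
(3j)²=10/429 [(1 6 5; 0 4 -4)], sign=+1
⇒ 4πI² = 60/143
I = (+1)√(60/143/(4π)) = 0.18272698

0.182727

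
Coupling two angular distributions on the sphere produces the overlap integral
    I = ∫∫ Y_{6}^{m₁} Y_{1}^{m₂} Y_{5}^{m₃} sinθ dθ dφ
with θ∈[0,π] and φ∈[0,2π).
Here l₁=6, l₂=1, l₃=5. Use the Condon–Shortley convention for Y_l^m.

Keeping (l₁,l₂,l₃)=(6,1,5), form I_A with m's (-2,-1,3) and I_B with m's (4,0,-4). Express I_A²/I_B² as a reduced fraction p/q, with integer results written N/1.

3/10

Shared (l₁,l₂,l₃)=(6,1,5): N and (l;000)² cancel in I_A²/I_B².
A: Δ = 2!·10!·0!/13! = 1/858; Racah Σ t=0..0: t=0:+1/161280 = 1/161280; ⇒ 3j(6 1 5; -2 -1 3)² = 1/143, sgn +1
B: Δ = 2!·10!·0!/13! = 1/858; Racah Σ t=1..1: t=1:−1/362880 = -1/362880; ⇒ 3j(6 1 5; 4 0 -4)² = 10/429, sgn +1
I_A²/I_B² = (1/143)/(10/429) = 3/10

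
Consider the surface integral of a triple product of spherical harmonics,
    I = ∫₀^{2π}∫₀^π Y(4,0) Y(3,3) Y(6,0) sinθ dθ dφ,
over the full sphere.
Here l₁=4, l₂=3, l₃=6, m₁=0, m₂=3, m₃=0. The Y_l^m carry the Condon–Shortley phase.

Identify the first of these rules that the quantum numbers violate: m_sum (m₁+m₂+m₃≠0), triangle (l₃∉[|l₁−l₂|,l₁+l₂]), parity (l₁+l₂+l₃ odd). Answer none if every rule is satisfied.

m_sum

azimuthal sum: 0 + 3 + 0 = 3  ✗
1 ≤ 6 ≤ 7 (triangle on l)
L = 4 + 3 + 6 = 13 (odd)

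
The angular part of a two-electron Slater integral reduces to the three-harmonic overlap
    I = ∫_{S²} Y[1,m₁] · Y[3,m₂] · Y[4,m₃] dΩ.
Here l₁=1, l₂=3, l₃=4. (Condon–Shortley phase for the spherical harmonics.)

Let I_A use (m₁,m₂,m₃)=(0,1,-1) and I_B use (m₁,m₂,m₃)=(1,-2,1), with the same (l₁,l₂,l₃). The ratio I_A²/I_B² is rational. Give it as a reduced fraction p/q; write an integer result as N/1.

5/1

Shared (l₁,l₂,l₃)=(1,3,4): N and (l;000)² cancel in I_A²/I_B².
A: Δ = 0!·2!·6!/9! = 1/252; Racah Σ t=0..0: t=0:+1/48 = 1/48; ⇒ 3j(1 3 4; 0 1 -1)² = 5/84, sgn -1
B: Δ = 0!·2!·6!/9! = 1/252; Racah Σ t=0..0: t=0:+1/240 = 1/240; ⇒ 3j(1 3 4; 1 -2 1)² = 1/84, sgn -1
I_A²/I_B² = (5/84)/(1/84) = 5/1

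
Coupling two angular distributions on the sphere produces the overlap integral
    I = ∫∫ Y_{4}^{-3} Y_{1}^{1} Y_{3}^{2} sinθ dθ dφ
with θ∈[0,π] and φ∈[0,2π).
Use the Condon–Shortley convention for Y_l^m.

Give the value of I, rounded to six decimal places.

-0.282095

Rules hold: Σm=0, L=8 even, 3≤3≤5.
N = 9·3·7 = 189
Δ = 2!·6!·0!/9! = 1/252
Racah Σ t=1..1: t=1:−1/36 = -1/36
⇒ 3j(4 1 3; 0 0 0)² = 4/63, sgn +1
Racah Σ t=2..2: t=2:+1/240 = 1/240
⇒ 3j(4 1 3; -3 1 2)² = 1/12, sgn -1
4πI² = N·(3j₀)²·(3jₘ)² = 1/1
I = -1·√(1/4π) = -0.28209479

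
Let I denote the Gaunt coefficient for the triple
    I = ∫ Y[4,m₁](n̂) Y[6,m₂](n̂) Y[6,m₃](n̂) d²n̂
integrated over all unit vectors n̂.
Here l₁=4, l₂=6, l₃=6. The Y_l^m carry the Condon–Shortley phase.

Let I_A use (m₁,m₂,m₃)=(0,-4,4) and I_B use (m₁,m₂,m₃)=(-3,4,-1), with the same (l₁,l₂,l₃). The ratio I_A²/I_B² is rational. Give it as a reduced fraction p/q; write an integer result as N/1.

l's match ⇒ only the (l;m) 3-j factors differ between A and B.
A: triangle coeff Δ(4,6,6) = 1/15315300; Σ_t [0,2]: t=0:+1/829440 t=1:−1/181440 t=2:+1/645120 = -1/362880; (3j)²=256/17017 [(4 6 6; 0 -4 4)], sign=-1
B: triangle coeff Δ(4,6,6) = 1/15315300; Σ_t [3,4]: t=3:−1/725760 t=4:+1/207360 = 1/290304; (3j)²=125/7293 [(4 6 6; -3 4 -1)], sign=-1
I_A²/I_B² = (256/17017)/(125/7293) = 768/875

768/875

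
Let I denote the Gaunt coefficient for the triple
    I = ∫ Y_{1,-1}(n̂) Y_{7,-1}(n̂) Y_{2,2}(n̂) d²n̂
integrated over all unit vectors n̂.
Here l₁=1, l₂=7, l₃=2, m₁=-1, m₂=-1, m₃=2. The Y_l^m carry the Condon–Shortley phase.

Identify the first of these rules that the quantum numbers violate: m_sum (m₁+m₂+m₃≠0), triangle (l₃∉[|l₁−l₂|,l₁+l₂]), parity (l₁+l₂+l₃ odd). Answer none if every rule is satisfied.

azimuthal sum: -1 − 1 + 2 = 0  ✓
6 ≤ 2 ≤ 8 (triangle on l)  ✗
L = 1 + 7 + 2 = 10 (even)

triangle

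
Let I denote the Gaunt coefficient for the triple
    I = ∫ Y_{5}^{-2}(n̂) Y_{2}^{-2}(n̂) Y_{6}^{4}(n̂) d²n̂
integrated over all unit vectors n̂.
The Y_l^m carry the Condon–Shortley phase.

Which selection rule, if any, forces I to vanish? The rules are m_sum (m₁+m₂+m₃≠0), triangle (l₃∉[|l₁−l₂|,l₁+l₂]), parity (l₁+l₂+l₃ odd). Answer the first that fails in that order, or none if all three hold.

m₁+m₂+m₃ = -2 − 2 + 4 = 0  ✓
triangle: |5−2|=3 ≤ l₃=6 ≤ 5+2=7  ✓
parity: l₁+l₂+l₃ = 13 is odd  ✗

parity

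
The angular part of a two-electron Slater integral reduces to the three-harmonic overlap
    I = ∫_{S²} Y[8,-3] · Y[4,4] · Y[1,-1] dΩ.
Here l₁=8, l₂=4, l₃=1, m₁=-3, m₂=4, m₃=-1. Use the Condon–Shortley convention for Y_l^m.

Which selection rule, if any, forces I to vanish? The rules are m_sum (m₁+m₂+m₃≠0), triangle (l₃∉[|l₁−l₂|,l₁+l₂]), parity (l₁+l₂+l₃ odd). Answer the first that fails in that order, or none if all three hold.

azimuthal sum: -3 + 4 − 1 = 0  ✓
4 ≤ 1 ≤ 12 (triangle on l)  ✗
L = 8 + 4 + 1 = 13 (odd)

triangle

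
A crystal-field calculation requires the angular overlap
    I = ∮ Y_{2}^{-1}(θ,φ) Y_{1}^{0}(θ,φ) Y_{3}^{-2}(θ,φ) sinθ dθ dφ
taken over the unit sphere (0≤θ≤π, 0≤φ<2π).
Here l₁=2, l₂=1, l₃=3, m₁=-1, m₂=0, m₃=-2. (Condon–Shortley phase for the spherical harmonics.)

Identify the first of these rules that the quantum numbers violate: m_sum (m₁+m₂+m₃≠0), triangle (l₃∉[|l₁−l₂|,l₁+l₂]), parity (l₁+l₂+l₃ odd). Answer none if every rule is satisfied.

m_sum

azimuthal sum: -1 + 0 − 2 = -3  ✗
1 ≤ 3 ≤ 3 (triangle on l)
L = 2 + 1 + 3 = 6 (even)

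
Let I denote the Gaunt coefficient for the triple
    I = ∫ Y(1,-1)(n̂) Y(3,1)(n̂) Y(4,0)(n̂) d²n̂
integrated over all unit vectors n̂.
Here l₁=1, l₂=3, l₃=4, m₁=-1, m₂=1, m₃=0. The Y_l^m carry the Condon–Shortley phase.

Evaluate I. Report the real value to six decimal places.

0.150786

Rules hold: Σm=0, L=8 even, 2≤4≤4.
N = 3·7·9 = 189
Δ = 0!·2!·6!/9! = 1/252
Racah Σ t=0..0: t=0:+1/36 = 1/36
⇒ 3j(1 3 4; 0 0 0)² = 4/63, sgn +1
Racah Σ t=0..0: t=0:+1/96 = 1/96
⇒ 3j(1 3 4; -1 1 0)² = 1/42, sgn +1
4πI² = N·(3j₀)²·(3jₘ)² = 2/7
I = +1·√(0.285714/4π) = 0.15078601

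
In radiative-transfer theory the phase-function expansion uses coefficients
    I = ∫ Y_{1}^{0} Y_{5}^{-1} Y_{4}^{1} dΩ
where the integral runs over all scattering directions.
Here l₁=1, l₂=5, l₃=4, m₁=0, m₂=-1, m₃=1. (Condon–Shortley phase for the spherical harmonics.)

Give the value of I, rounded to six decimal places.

-0.240571

Checks pass: Σm=0; 10 even; l₃=4∈[4,6].
(2·1+1)(2·5+1)(2·4+1) = 297
Δ: 2! 0! 8! / 11! → 1/495
sum: t=1:−1/576 = -1/576
3j²(1 5 4; 0 0 0) = Δ·Π!·Σ² = 5/99  (sign -1)
sum: t=1:−1/720 = -1/720
3j²(1 5 4; 0 -1 1) = Δ·Π!·Σ² = 8/165  (sign +1)
combine: 4πI² = 297·5/99·8/165 = 8/11
take √, sign -1: I = -0.24057125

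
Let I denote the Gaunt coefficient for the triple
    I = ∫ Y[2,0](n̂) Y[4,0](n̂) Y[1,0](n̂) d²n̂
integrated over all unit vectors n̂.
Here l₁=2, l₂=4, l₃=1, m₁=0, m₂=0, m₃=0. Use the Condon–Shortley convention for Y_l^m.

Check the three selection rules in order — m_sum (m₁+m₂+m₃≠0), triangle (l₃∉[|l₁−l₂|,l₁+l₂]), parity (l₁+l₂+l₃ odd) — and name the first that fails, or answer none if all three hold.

azimuthal sum: 0 + 0 + 0 = 0  ✓
2 ≤ 1 ≤ 6 (triangle on l)  ✗
L = 2 + 4 + 1 = 7 (odd)

triangle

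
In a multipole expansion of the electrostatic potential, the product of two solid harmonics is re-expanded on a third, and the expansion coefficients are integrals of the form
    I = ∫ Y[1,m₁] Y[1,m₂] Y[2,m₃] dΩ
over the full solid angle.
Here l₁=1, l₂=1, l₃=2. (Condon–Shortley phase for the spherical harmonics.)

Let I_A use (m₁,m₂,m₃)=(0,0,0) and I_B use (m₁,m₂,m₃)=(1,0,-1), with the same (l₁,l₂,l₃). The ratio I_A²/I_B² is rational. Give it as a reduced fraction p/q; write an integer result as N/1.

4/3

l's match ⇒ only the (l;m) 3-j factors differ between A and B.
A: triangle coeff Δ(1,1,2) = 1/30; Σ_t [0,0]: t=0:+1/1 = 1/1; (3j)²=2/15 [(1 1 2; 0 0 0)], sign=+1
B: triangle coeff Δ(1,1,2) = 1/30; Σ_t [0,0]: t=0:+1/2 = 1/2; (3j)²=1/10 [(1 1 2; 1 0 -1)], sign=-1
I_A²/I_B² = (2/15)/(1/10) = 4/3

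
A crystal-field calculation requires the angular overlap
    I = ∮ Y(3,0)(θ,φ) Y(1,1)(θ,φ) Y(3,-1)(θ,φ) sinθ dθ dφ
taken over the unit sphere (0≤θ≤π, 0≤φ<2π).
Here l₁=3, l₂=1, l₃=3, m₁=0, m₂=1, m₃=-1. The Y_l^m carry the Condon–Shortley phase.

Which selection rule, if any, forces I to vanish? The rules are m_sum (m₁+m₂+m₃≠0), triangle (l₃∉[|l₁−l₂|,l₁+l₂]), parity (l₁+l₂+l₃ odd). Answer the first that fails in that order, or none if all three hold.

parity

azimuthal sum: 0 + 1 − 1 = 0  ✓
2 ≤ 3 ≤ 4 (triangle on l)  ✓
L = 3 + 1 + 3 = 7 (odd)  ✗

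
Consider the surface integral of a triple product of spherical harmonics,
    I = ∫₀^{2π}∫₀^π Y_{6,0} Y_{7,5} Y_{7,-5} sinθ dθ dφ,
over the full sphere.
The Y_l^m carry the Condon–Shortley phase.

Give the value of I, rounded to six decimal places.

-0.030278

m-sum 0 ✓  L=20 even ✓  1≤7≤13 ✓
Π(2lᵢ+1) = 13×15×15 = 2925
triangle coeff Δ(6,7,7) = 1/2444321880
Σ_t [0,6]: t=0:+1/2612736000 t=1:−1/20736000 t=2:+1/1658880 t=3:−1/746496 t=4:+1/1658880 t=5:−1/20736000 t=6:+1/2612736000 = -1/4354560
(3j)²=1000/138567 [(6 7 7; 0 0 0)], sign=+1
Σ_t [4,6]: t=4:+1/92897280 t=5:−1/72576000 t=6:+1/746496000 = -1/597196800
(3j)²=55/100776 [(6 7 7; 0 5 -5)], sign=-1
⇒ 4πI² = 15625/1356277
I = (-1)√(15625/1356277/(4π)) = -0.03027826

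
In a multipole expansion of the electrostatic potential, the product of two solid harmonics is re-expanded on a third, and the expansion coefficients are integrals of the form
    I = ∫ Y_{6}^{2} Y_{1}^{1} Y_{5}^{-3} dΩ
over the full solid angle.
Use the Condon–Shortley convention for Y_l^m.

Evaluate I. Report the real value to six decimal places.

Checks pass: Σm=0; 12 even; l₃=5∈[5,7].
(2·6+1)(2·1+1)(2·5+1) = 429
Δ: 2! 10! 0! / 13! → 1/858
sum: t=1:−1/14400 = -1/14400
3j²(6 1 5; 0 0 0) = Δ·Π!·Σ² = 6/143  (sign +1)
sum: t=2:+1/161280 = 1/161280
3j²(6 1 5; 2 1 -3) = Δ·Π!·Σ² = 1/143  (sign +1)
combine: 4πI² = 429·6/143·1/143 = 18/143
take √, sign +1: I = 0.10008369

0.100084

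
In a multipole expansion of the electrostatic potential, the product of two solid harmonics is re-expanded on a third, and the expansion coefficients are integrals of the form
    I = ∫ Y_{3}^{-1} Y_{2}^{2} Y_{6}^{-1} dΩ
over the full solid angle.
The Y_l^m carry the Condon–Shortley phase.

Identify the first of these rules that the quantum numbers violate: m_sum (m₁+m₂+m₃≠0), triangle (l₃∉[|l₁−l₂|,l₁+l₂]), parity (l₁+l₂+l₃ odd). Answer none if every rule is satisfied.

Σmᵢ = 0  ✓
l₃∈[|l₁−l₂|,l₁+l₂]=[1,5], have l₃=6  ✗
Σlᵢ = 11 ⇒ odd

triangle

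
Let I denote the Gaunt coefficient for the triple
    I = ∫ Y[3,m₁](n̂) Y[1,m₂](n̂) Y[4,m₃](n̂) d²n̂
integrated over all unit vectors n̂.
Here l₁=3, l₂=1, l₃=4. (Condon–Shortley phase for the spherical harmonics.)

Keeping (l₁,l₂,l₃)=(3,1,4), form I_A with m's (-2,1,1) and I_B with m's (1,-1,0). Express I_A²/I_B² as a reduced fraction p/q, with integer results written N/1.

Shared (l₁,l₂,l₃)=(3,1,4): N and (l;000)² cancel in I_A²/I_B².
A: Δ = 0!·6!·2!/9! = 1/252; Racah Σ t=0..0: t=0:+1/240 = 1/240; ⇒ 3j(3 1 4; -2 1 1)² = 1/84, sgn -1
B: Δ = 0!·6!·2!/9! = 1/252; Racah Σ t=0..0: t=0:+1/96 = 1/96; ⇒ 3j(3 1 4; 1 -1 0)² = 1/42, sgn +1
I_A²/I_B² = (1/84)/(1/42) = 1/2

1/2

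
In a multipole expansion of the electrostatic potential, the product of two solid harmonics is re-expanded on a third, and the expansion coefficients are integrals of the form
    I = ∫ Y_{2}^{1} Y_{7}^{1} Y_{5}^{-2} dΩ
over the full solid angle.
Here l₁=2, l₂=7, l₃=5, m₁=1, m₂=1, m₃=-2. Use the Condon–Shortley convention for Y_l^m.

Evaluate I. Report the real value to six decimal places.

Rules hold: Σm=0, L=14 even, 5≤5≤9.
N = 5·15·11 = 825
Δ = 4!·0!·10!/15! = 1/15015
Racah Σ t=2..2: t=2:+1/57600 = 1/57600
⇒ 3j(2 7 5; 0 0 0)² = 21/715, sgn -1
Racah Σ t=1..1: t=1:−1/181440 = -1/181440
⇒ 3j(2 7 5; 1 1 -2)² = 32/3003, sgn +1
4πI² = N·(3j₀)²·(3jₘ)² = 480/1859
I = -1·√(0.258203/4π) = -0.14334284

-0.143343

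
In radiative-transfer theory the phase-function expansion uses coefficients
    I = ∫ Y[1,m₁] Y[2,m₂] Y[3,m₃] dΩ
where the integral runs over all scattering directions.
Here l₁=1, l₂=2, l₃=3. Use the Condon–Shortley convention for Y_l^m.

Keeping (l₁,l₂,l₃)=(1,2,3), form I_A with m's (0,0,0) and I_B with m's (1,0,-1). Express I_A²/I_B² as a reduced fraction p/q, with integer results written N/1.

Shared (l₁,l₂,l₃)=(1,2,3): N and (l;000)² cancel in I_A²/I_B².
A: Δ = 0!·2!·4!/7! = 1/105; Racah Σ t=0..0: t=0:+1/4 = 1/4; ⇒ 3j(1 2 3; 0 0 0)² = 3/35, sgn -1
B: Δ = 0!·2!·4!/7! = 1/105; Racah Σ t=0..0: t=0:+1/8 = 1/8; ⇒ 3j(1 2 3; 1 0 -1)² = 2/35, sgn +1
I_A²/I_B² = (3/35)/(2/35) = 3/2

3/2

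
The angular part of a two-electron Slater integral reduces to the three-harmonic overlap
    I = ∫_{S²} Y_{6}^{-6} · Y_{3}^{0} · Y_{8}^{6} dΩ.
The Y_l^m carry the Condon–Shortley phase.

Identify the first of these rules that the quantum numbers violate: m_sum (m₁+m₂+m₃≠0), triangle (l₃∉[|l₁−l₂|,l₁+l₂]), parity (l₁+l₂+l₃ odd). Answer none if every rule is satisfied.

Σmᵢ = 0  ✓
l₃∈[|l₁−l₂|,l₁+l₂]=[3,9], have l₃=8  ✓
Σlᵢ = 17 ⇒ odd  ✗

parity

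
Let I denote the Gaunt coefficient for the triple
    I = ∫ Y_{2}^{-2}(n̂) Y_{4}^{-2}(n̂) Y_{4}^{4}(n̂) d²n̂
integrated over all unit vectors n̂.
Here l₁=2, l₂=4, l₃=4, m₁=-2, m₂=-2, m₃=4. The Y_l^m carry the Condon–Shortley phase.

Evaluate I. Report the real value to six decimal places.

-0.106180

m-sum 0 ✓  L=10 even ✓  2≤4≤6 ✓
Π(2lᵢ+1) = 5×9×9 = 405
triangle coeff Δ(2,4,4) = 1/13860
Σ_t [0,2]: t=0:+1/192 t=1:−1/36 t=2:+1/192 = -5/288
(3j)²=20/693 [(2 4 4; 0 0 0)], sign=-1
Σ_t [2,2]: t=2:+1/2880 = 1/2880
(3j)²=2/165 [(2 4 4; -2 -2 4)], sign=+1
⇒ 4πI² = 120/847
I = (-1)√(120/847/(4π)) = -0.10618031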